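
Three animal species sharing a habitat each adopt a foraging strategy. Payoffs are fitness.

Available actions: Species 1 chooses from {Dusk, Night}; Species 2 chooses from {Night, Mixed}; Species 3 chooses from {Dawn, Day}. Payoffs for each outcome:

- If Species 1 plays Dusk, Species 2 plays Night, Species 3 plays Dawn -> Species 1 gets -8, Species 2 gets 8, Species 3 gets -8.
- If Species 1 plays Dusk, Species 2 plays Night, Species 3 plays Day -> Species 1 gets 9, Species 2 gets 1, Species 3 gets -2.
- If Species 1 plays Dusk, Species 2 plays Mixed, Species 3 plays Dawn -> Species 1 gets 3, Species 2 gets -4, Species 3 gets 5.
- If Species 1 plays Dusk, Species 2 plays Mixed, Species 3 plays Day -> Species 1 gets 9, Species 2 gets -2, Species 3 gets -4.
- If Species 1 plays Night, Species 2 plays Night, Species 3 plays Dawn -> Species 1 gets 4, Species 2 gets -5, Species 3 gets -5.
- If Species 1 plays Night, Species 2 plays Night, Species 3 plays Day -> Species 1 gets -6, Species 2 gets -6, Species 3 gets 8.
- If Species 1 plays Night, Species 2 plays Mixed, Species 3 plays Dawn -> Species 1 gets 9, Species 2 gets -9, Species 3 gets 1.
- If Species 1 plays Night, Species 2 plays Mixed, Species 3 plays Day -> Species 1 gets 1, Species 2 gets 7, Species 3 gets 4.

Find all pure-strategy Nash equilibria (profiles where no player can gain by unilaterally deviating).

(Dusk, Night, Day)

Check each profile: it is a Nash equilibrium iff no player can strictly gain by switching unilaterally.
(Dusk, Night, Dawn): Species 1 can switch to Night (-8 → 4). Not NE.
(Dusk, Night, Day): Species 1 gets 9, best alternative -6; Species 2 gets 1, best alternative -2; Species 3 gets -2, best alternative -8. No profitable deviation — NE.
(Dusk, Mixed, Dawn): Species 1 can switch to Night (3 → 9). Not NE.
(Dusk, Mixed, Day): Species 2 can switch to Night (-2 → 1). Not NE.
(Night, Night, Dawn): Species 3 can switch to Day (-5 → 8). Not NE.
(Night, Night, Day): Species 1 can switch to Dusk (-6 → 9). Not NE.
(Night, Mixed, Dawn): Species 2 can switch to Night (-9 → -5). Not NE.
(Night, Mixed, Day): Species 1 can switch to Dusk (1 → 9). Not NE.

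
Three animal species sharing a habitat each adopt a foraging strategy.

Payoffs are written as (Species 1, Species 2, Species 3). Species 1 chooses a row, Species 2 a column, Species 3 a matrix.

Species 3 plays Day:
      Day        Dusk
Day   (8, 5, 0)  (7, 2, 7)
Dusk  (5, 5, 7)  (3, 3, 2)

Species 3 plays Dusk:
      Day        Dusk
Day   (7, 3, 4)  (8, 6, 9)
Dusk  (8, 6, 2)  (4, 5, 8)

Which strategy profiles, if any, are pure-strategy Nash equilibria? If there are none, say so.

(Day, Dusk, Dusk)

(Day, Day, Day): Species 3 can switch to Dusk (0 → 4). Not NE.
(Day, Day, Dusk): Species 1 can switch to Dusk (7 → 8). Not NE.
(Day, Dusk, Day): Species 2 can switch to Day (2 → 5). Not NE.
(Day, Dusk, Dusk): Species 1 gets 8, best alternative 4; Species 2 gets 6, best alternative 3; Species 3 gets 9, best alternative 7. No profitable deviation — NE.
(Dusk, Day, Day): Species 1 can switch to Day (5 → 8). Not NE.
(Dusk, Day, Dusk): Species 3 can switch to Day (2 → 7). Not NE.
(Dusk, Dusk, Day): Species 1 can switch to Day (3 → 7). Not NE.
(Dusk, Dusk, Dusk): Species 1 can switch to Day (4 → 8). Not NE.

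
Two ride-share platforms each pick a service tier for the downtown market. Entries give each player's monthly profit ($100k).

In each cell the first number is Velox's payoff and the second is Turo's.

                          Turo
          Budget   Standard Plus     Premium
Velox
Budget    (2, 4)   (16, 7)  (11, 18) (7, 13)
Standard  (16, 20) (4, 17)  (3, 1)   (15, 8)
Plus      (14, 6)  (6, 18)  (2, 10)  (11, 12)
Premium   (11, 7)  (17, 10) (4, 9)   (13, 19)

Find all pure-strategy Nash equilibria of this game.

(Budget, Plus) and (Standard, Budget)

For each player, find the best response to each opponent profile; mutual best responses are the pure NE.
Velox against Budget: payoffs 2, 16, 14, 11 → best response Standard.
Velox against Standard: payoffs 16, 4, 6, 17 → best response Premium.
Velox against Plus: payoffs 11, 3, 2, 4 → best response Budget.
Velox against Premium: payoffs 7, 15, 11, 13 → best response Standard.
Turo against Budget: payoffs 4, 7, 18, 13 → best response Plus.
Turo against Standard: payoffs 20, 17, 1, 8 → best response Budget.
Turo against Plus: payoffs 6, 18, 10, 12 → best response Standard.
Turo against Premium: payoffs 7, 10, 9, 19 → best response Premium.
Mutual best responses: (Budget, Plus); (Standard, Budget).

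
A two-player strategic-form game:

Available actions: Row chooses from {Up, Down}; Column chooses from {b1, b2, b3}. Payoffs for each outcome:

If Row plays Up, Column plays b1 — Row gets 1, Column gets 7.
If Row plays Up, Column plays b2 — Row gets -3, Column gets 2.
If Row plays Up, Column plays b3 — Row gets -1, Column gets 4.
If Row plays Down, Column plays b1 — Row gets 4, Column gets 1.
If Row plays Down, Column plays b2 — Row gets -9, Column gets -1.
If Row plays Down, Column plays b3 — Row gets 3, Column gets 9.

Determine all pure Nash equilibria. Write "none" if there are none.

(Up, b1): Row can switch to Down (1 → 4). Not NE.
(Up, b2): Column can switch to b1 (2 → 7). Not NE.
(Up, b3): Row can switch to Down (-1 → 3). Not NE.
(Down, b1): Column can switch to b3 (1 → 9). Not NE.
(Down, b2): Row can switch to Up (-9 → -3). Not NE.
(Down, b3): Row gets 3, best alternative -1; Column gets 9, best alternative 1. No profitable deviation — NE.

Pure NE: (Down, b3)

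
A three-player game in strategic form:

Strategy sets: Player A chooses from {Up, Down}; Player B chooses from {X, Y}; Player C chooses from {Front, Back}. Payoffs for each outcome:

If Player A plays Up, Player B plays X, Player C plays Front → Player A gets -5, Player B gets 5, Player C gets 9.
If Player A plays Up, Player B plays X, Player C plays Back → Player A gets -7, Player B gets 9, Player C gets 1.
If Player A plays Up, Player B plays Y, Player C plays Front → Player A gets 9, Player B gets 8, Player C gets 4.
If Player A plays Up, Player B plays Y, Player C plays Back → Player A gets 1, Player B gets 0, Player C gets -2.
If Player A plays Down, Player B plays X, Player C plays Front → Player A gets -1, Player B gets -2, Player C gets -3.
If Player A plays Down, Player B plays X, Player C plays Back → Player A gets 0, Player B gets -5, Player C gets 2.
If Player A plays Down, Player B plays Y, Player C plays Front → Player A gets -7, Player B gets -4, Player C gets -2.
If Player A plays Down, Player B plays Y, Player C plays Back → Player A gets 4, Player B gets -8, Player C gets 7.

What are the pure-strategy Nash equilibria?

Pure-strategy Nash equilibria: (Up, Y, Front) and (Down, X, Back)

For each player, find the best response to each opponent profile; mutual best responses are the pure NE.
Player A against (X, Front): payoffs -5, -1 → best response Down.
Player A against (X, Back): payoffs -7, 0 → best response Down.
Player A against (Y, Front): payoffs 9, -7 → best response Up.
Player A against (Y, Back): payoffs 1, 4 → best response Down.
Player B against (Up, Front): payoffs 5, 8 → best response Y.
Player B against (Up, Back): payoffs 9, 0 → best response X.
Player B against (Down, Front): payoffs -2, -4 → best response X.
Player B against (Down, Back): payoffs -5, -8 → best response X.
Player C against (Up, X): payoffs 9, 1 → best response Front.
Player C against (Up, Y): payoffs 4, -2 → best response Front.
Player C against (Down, X): payoffs -3, 2 → best response Back.
Player C against (Down, Y): payoffs -2, 7 → best response Back.
Mutual best responses: (Up, Y, Front); (Down, X, Back).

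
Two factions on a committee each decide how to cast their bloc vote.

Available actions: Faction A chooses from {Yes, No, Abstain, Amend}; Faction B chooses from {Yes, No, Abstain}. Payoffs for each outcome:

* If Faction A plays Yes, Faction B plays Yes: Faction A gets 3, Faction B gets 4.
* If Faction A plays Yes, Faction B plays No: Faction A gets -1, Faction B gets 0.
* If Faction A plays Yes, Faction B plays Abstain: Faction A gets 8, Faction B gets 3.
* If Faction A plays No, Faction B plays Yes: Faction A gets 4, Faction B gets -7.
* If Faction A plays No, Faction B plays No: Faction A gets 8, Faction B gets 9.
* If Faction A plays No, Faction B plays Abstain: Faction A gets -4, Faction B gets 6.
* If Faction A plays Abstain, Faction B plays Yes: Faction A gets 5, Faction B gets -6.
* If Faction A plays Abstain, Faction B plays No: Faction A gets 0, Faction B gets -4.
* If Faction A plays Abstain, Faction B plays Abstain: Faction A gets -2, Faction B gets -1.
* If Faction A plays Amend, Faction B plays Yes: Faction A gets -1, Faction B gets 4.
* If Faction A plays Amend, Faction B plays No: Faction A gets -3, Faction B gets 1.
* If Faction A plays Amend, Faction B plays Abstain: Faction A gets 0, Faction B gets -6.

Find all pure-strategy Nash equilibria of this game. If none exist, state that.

For each player, find the best response to each opponent profile; mutual best responses are the pure NE.
Faction A against Yes: payoffs 3, 4, 5, -1 → best response Abstain.
Faction A against No: payoffs -1, 8, 0, -3 → best response No.
Faction A against Abstain: payoffs 8, -4, -2, 0 → best response Yes.
Faction B against Yes: payoffs 4, 0, 3 → best response Yes.
Faction B against No: payoffs -7, 9, 6 → best response No.
Faction B against Abstain: payoffs -6, -4, -1 → best response Abstain.
Faction B against Amend: payoffs 4, 1, -6 → best response Yes.
Mutual best responses: (No, No).

The unique pure-strategy Nash equilibrium is (No, No).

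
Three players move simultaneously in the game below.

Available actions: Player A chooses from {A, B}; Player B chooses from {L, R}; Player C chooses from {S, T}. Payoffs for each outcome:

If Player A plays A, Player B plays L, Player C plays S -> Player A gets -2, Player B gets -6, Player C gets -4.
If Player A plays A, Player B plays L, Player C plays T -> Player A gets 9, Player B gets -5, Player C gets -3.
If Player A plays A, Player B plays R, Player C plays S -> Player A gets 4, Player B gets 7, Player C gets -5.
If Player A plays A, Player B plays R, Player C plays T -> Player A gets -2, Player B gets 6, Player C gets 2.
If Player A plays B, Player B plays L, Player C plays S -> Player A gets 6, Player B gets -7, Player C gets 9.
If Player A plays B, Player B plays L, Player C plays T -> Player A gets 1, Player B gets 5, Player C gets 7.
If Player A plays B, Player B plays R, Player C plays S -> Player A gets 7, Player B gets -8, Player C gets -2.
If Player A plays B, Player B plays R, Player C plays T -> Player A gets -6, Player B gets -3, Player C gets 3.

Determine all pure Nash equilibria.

Player A against (L, S): payoffs -2, 6 → best response B.
Player A against (L, T): payoffs 9, 1 → best response A.
Player A against (R, S): payoffs 4, 7 → best response B.
Player A against (R, T): payoffs -2, -6 → best response A.
Player B against (A, S): payoffs -6, 7 → best response R.
Player B against (A, T): payoffs -5, 6 → best response R.
Player B against (B, S): payoffs -7, -8 → best response L.
Player B against (B, T): payoffs 5, -3 → best response L.
Player C against (A, L): payoffs -4, -3 → best response T.
Player C against (A, R): payoffs -5, 2 → best response T.
Player C against (B, L): payoffs 9, 7 → best response S.
Player C against (B, R): payoffs -2, 3 → best response T.
Mutual best responses: (A, R, T); (B, L, S).

Pure-strategy Nash equilibria: (A, R, T), (B, L, S)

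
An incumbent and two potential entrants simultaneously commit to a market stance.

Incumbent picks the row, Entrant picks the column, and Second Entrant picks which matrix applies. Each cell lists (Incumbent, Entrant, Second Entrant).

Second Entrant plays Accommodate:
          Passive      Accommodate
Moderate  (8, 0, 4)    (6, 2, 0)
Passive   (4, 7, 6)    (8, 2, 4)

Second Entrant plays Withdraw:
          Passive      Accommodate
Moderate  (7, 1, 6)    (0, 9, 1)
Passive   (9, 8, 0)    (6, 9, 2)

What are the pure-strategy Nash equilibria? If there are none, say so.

No pure-strategy Nash equilibrium.

For each strategy profile, look for a profitable unilateral deviation.
(Moderate, Passive, Accommodate): Entrant can switch to Accommodate (0 → 2). Not NE.
(Moderate, Passive, Withdraw): Incumbent can switch to Passive (7 → 9). Not NE.
(Moderate, Accommodate, Accommodate): Incumbent can switch to Passive (6 → 8). Not NE.
(Moderate, Accommodate, Withdraw): Incumbent can switch to Passive (0 → 6). Not NE.
(Passive, Passive, Accommodate): Incumbent can switch to Moderate (4 → 8). Not NE.
(Passive, Passive, Withdraw): Entrant can switch to Accommodate (8 → 9). Not NE.
(Passive, Accommodate, Accommodate): Entrant can switch to Passive (2 → 7). Not NE.
(Passive, Accommodate, Withdraw): Second Entrant can switch to Accommodate (2 → 4). Not NE.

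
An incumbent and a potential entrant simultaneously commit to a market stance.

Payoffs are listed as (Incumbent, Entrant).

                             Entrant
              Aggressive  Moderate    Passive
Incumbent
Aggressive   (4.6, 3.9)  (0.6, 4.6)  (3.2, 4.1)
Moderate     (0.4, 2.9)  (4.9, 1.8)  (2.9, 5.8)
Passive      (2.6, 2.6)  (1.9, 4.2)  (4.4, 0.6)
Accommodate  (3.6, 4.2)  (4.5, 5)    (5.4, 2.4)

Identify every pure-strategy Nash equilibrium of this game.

none

For each player, find the best response to each opponent profile; mutual best responses are the pure NE.
Incumbent against Aggressive: payoffs 4.6, 0.4, 2.6, 3.6 → best response Aggressive.
Incumbent against Moderate: payoffs 0.6, 4.9, 1.9, 4.5 → best response Moderate.
Incumbent against Passive: payoffs 3.2, 2.9, 4.4, 5.4 → best response Accommodate.
Entrant against Aggressive: payoffs 3.9, 4.6, 4.1 → best response Moderate.
Entrant against Moderate: payoffs 2.9, 1.8, 5.8 → best response Passive.
Entrant against Passive: payoffs 2.6, 4.2, 0.6 → best response Moderate.
Entrant against Accommodate: payoffs 4.2, 5, 2.4 → best response Moderate.
No profile is a mutual best response for all players.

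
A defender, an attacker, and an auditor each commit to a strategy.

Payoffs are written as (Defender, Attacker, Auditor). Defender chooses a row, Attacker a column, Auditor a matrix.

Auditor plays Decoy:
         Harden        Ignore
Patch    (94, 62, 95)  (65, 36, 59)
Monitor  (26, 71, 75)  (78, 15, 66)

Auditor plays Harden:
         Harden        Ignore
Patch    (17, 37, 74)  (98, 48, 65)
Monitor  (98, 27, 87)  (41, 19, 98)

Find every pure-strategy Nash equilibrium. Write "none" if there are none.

Pure-strategy Nash equilibria: (Patch, Harden, Decoy); (Patch, Ignore, Harden); (Monitor, Harden, Harden)

Defender against (Harden, Decoy): payoffs 94, 26 → best response Patch.
Defender against (Harden, Harden): payoffs 17, 98 → best response Monitor.
Defender against (Ignore, Decoy): payoffs 65, 78 → best response Monitor.
Defender against (Ignore, Harden): payoffs 98, 41 → best response Patch.
Attacker against (Patch, Decoy): payoffs 62, 36 → best response Harden.
Attacker against (Patch, Harden): payoffs 37, 48 → best response Ignore.
Attacker against (Monitor, Decoy): payoffs 71, 15 → best response Harden.
Attacker against (Monitor, Harden): payoffs 27, 19 → best response Harden.
Auditor against (Patch, Harden): payoffs 95, 74 → best response Decoy.
Auditor against (Patch, Ignore): payoffs 59, 65 → best response Harden.
Auditor against (Monitor, Harden): payoffs 75, 87 → best response Harden.
Auditor against (Monitor, Ignore): payoffs 66, 98 → best response Harden.
Mutual best responses: (Patch, Harden, Decoy); (Patch, Ignore, Harden); (Monitor, Harden, Harden).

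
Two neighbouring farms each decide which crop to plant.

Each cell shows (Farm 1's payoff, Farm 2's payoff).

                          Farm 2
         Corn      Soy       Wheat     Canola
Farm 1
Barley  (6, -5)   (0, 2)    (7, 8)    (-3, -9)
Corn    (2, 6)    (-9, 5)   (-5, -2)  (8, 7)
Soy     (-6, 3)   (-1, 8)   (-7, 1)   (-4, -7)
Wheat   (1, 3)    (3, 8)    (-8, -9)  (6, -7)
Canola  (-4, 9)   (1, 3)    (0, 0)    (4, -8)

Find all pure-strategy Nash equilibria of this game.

The pure Nash equilibria are (Barley, Wheat); (Corn, Canola); (Wheat, Soy).

(Barley, Corn): Farm 2 can switch to Soy (-5 → 2). Not NE.
(Barley, Soy): Farm 1 can switch to Wheat (0 → 3). Not NE.
(Barley, Wheat): Farm 1 gets 7, best alternative 0; Farm 2 gets 8, best alternative 2. No profitable deviation — NE.
(Barley, Canola): Farm 1 can switch to Corn (-3 → 8). Not NE.
(Corn, Corn): Farm 1 can switch to Barley (2 → 6). Not NE.
(Corn, Soy): Farm 1 can switch to Barley (-9 → 0). Not NE.
(Corn, Wheat): Farm 1 can switch to Barley (-5 → 7). Not NE.
(Corn, Canola): Farm 1 gets 8, best alternative 6; Farm 2 gets 7, best alternative 6. No profitable deviation — NE.
(Soy, Corn): Farm 1 can switch to Barley (-6 → 6). Not NE.
(Soy, Soy): Farm 1 can switch to Barley (-1 → 0). Not NE.
(Soy, Wheat): Farm 1 can switch to Barley (-7 → 7). Not NE.
(Soy, Canola): Farm 1 can switch to Barley (-4 → -3). Not NE.
(Wheat, Soy): Farm 1 gets 3, best alternative 1; Farm 2 gets 8, best alternative 3. No profitable deviation — NE.
(The remaining 7 profiles each have a profitable deviation by the same check.)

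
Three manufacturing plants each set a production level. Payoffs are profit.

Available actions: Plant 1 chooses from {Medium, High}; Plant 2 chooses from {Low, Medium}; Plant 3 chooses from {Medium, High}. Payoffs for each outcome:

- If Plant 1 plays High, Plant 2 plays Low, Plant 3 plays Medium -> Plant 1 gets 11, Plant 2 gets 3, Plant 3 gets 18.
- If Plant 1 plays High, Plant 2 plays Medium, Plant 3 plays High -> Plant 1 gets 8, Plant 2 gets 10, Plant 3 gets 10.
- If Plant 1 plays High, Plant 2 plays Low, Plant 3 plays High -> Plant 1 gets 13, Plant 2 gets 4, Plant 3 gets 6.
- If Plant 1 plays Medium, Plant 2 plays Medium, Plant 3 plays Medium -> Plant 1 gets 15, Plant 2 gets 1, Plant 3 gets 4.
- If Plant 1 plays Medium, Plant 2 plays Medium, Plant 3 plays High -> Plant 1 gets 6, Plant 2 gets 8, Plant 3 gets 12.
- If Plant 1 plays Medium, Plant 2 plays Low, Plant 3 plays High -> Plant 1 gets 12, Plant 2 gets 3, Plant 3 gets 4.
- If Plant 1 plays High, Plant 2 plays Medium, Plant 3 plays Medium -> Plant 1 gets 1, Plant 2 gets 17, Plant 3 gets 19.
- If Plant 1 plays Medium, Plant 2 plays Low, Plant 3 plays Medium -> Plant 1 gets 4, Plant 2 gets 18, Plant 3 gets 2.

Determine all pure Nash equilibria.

This game has no pure Nash equilibrium.

(Medium, Low, Medium): Plant 1 can switch to High (4 → 11). Not NE.
(Medium, Low, High): Plant 1 can switch to High (12 → 13). Not NE.
(Medium, Medium, Medium): Plant 2 can switch to Low (1 → 18). Not NE.
(Medium, Medium, High): Plant 1 can switch to High (6 → 8). Not NE.
(High, Low, Medium): Plant 2 can switch to Medium (3 → 17). Not NE.
(High, Low, High): Plant 2 can switch to Medium (4 → 10). Not NE.
(High, Medium, Medium): Plant 1 can switch to Medium (1 → 15). Not NE.
(High, Medium, High): Plant 3 can switch to Medium (10 → 19). Not NE.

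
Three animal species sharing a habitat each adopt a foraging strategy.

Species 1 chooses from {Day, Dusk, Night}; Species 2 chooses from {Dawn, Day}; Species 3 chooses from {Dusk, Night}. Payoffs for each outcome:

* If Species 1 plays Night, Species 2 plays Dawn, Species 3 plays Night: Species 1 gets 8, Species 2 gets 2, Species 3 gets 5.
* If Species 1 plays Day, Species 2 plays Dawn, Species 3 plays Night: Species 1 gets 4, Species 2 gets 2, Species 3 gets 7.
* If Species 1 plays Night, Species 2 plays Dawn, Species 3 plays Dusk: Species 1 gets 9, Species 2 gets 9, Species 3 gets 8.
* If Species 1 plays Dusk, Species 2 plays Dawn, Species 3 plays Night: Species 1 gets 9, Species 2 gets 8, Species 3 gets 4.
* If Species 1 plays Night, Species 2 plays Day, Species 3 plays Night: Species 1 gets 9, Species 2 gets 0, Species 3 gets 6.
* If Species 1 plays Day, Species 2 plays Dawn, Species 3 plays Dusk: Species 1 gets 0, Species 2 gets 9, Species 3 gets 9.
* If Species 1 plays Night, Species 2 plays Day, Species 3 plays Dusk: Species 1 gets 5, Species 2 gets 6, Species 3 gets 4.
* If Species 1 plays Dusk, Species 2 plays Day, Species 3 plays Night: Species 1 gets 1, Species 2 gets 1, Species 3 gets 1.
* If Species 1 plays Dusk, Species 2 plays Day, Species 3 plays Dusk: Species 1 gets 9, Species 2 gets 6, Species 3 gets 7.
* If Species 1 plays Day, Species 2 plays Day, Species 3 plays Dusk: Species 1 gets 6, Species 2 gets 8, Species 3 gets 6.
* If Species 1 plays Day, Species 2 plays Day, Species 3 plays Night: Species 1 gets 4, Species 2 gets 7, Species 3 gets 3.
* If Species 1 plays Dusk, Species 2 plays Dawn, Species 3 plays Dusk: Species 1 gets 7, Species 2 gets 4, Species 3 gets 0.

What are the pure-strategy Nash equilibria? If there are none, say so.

(Dusk, Dawn, Night); (Dusk, Day, Dusk); (Night, Dawn, Dusk)

(Day, Dawn, Dusk): Species 1 can switch to Dusk (0 → 7). Not NE.
(Day, Dawn, Night): Species 1 can switch to Dusk (4 → 9). Not NE.
(Day, Day, Dusk): Species 1 can switch to Dusk (6 → 9). Not NE.
(Day, Day, Night): Species 1 can switch to Night (4 → 9). Not NE.
(Dusk, Dawn, Dusk): Species 1 can switch to Night (7 → 9). Not NE.
(Dusk, Dawn, Night): Species 1 gets 9, best alternative 8; Species 2 gets 8, best alternative 1; Species 3 gets 4, best alternative 0. No profitable deviation — NE.
(Dusk, Day, Dusk): Species 1 gets 9, best alternative 6; Species 2 gets 6, best alternative 4; Species 3 gets 7, best alternative 1. No profitable deviation — NE.
(Dusk, Day, Night): Species 1 can switch to Day (1 → 4). Not NE.
(Night, Dawn, Dusk): Species 1 gets 9, best alternative 7; Species 2 gets 9, best alternative 6; Species 3 gets 8, best alternative 5. No profitable deviation — NE.
(Night, Dawn, Night): Species 1 can switch to Dusk (8 → 9). Not NE.
(Night, Day, Dusk): Species 1 can switch to Day (5 → 6). Not NE.
(Night, Day, Night): Species 2 can switch to Dawn (0 → 2). Not NE.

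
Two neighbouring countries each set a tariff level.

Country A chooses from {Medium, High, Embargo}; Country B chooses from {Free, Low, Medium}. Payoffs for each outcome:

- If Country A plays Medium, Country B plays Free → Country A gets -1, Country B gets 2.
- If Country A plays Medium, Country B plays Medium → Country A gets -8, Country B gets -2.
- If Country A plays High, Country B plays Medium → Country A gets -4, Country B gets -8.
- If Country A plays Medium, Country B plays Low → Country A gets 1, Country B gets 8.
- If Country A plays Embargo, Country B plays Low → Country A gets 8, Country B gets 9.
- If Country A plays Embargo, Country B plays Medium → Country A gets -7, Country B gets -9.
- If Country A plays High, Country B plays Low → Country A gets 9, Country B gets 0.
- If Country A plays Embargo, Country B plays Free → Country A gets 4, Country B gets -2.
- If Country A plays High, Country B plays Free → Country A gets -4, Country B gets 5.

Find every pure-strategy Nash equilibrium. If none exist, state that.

none

For each player, find the best response to each opponent profile; mutual best responses are the pure NE.
Country A against Free: payoffs -1, -4, 4 → best response Embargo.
Country A against Low: payoffs 1, 9, 8 → best response High.
Country A against Medium: payoffs -8, -4, -7 → best response High.
Country B against Medium: payoffs 2, 8, -2 → best response Low.
Country B against High: payoffs 5, 0, -8 → best response Free.
Country B against Embargo: payoffs -2, 9, -9 → best response Low.
No profile is a mutual best response for all players.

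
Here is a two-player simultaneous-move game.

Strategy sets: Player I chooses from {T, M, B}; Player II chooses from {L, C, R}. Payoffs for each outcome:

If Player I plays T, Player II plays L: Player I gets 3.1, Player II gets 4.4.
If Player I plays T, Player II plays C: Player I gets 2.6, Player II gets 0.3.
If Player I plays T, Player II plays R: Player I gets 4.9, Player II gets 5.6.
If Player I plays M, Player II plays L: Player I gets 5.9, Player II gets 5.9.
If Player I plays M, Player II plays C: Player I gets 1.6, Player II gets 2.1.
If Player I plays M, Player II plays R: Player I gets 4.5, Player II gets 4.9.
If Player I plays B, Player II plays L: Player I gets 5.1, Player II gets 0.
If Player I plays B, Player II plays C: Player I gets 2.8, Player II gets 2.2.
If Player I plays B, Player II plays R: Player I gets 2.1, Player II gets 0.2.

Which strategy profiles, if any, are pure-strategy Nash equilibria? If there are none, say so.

Mark each player's best response to every combination of opponents' strategies; a profile where every player is best-responding is a pure Nash equilibrium.
Player I against L: payoffs 3.1, 5.9, 5.1 → best response M.
Player I against C: payoffs 2.6, 1.6, 2.8 → best response B.
Player I against R: payoffs 4.9, 4.5, 2.1 → best response T.
Player II against T: payoffs 4.4, 0.3, 5.6 → best response R.
Player II against M: payoffs 5.9, 2.1, 4.9 → best response L.
Player II against B: payoffs 0, 2.2, 0.2 → best response C.
Mutual best responses: (T, R); (M, L); (B, C).

(T, R); (M, L); (B, C)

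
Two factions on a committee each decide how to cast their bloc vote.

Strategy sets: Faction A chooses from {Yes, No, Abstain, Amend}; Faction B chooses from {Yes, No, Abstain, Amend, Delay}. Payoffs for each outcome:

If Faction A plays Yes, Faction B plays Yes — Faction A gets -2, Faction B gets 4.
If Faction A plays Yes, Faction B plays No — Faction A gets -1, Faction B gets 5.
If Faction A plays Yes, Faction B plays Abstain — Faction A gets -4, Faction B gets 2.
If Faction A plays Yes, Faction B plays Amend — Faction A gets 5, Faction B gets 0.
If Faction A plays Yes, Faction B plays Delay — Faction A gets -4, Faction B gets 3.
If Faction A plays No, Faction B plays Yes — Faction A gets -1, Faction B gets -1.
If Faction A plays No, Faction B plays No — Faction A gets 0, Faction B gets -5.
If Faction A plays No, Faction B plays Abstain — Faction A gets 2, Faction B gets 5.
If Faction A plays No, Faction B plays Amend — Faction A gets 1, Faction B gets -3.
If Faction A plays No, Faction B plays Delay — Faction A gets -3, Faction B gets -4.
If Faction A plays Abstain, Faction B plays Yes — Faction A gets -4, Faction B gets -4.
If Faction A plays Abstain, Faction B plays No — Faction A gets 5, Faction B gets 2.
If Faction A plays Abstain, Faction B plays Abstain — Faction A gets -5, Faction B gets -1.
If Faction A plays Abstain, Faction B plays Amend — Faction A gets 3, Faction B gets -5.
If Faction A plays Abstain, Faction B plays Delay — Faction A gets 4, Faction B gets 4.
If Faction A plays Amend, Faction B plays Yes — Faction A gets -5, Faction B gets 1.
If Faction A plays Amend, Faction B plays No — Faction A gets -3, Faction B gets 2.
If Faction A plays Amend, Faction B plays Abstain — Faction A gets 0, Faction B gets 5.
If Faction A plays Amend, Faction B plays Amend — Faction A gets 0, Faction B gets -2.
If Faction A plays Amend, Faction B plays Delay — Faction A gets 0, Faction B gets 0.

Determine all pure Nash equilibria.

(Yes, Yes): Faction A can switch to No (-2 → -1). Not NE.
(Yes, No): Faction A can switch to No (-1 → 0). Not NE.
(Yes, Abstain): Faction A can switch to No (-4 → 2). Not NE.
(Yes, Amend): Faction B can switch to Yes (0 → 4). Not NE.
(Yes, Delay): Faction A can switch to No (-4 → -3). Not NE.
(No, Yes): Faction B can switch to Abstain (-1 → 5). Not NE.
(No, Abstain): Faction A gets 2, best alternative 0; Faction B gets 5, best alternative -1. No profitable deviation — NE.
(Abstain, Delay): Faction A gets 4, best alternative 0; Faction B gets 4, best alternative 2. No profitable deviation — NE.
(The remaining 12 profiles each have a profitable deviation by the same check.)

Pure-strategy Nash equilibria: (No, Abstain); (Abstain, Delay)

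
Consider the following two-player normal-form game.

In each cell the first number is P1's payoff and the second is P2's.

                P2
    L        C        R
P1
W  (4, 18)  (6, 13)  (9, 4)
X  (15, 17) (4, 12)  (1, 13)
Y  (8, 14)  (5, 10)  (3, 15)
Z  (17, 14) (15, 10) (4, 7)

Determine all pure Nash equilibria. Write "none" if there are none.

(Z, L)

For each player, find the best response to each opponent profile; mutual best responses are the pure NE.
P1 against L: payoffs 4, 15, 8, 17 → best response Z.
P1 against C: payoffs 6, 4, 5, 15 → best response Z.
P1 against R: payoffs 9, 1, 3, 4 → best response W.
P2 against W: payoffs 18, 13, 4 → best response L.
P2 against X: payoffs 17, 12, 13 → best response L.
P2 against Y: payoffs 14, 10, 15 → best response R.
P2 against Z: payoffs 14, 10, 7 → best response L.
Mutual best responses: (Z, L).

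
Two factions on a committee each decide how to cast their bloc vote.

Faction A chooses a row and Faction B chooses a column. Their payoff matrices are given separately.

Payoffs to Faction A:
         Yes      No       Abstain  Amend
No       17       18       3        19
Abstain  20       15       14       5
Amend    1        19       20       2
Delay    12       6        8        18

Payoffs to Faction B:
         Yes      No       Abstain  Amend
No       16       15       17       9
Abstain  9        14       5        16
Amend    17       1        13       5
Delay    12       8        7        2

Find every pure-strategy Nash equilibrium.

Mark each player's best response to every combination of opponents' strategies; a profile where every player is best-responding is a pure Nash equilibrium.
Faction A against Yes: payoffs 17, 20, 1, 12 → best response Abstain.
Faction A against No: payoffs 18, 15, 19, 6 → best response Amend.
Faction A against Abstain: payoffs 3, 14, 20, 8 → best response Amend.
Faction A against Amend: payoffs 19, 5, 2, 18 → best response No.
Faction B against No: payoffs 16, 15, 17, 9 → best response Abstain.
Faction B against Abstain: payoffs 9, 14, 5, 16 → best response Amend.
Faction B against Amend: payoffs 17, 1, 13, 5 → best response Yes.
Faction B against Delay: payoffs 12, 8, 7, 2 → best response Yes.
No profile is a mutual best response for all players.

There is no pure-strategy Nash equilibrium.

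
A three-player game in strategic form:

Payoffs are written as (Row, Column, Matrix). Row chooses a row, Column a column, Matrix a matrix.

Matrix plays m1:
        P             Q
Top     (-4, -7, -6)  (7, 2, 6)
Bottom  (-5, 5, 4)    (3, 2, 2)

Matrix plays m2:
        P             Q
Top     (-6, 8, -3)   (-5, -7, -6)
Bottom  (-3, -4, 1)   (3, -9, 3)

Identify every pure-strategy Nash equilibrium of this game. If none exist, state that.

(Top, P, m1): Column can switch to Q (-7 → 2). Not NE.
(Top, P, m2): Row can switch to Bottom (-6 → -3). Not NE.
(Top, Q, m1): Row gets 7, best alternative 3; Column gets 2, best alternative -7; Matrix gets 6, best alternative -6. No profitable deviation — NE.
(Top, Q, m2): Row can switch to Bottom (-5 → 3). Not NE.
(Bottom, P, m1): Row can switch to Top (-5 → -4). Not NE.
(Bottom, P, m2): Matrix can switch to m1 (1 → 4). Not NE.
(Bottom, Q, m1): Row can switch to Top (3 → 7). Not NE.
(Bottom, Q, m2): Column can switch to P (-9 → -4). Not NE.

Pure NE: (Top, Q, m1)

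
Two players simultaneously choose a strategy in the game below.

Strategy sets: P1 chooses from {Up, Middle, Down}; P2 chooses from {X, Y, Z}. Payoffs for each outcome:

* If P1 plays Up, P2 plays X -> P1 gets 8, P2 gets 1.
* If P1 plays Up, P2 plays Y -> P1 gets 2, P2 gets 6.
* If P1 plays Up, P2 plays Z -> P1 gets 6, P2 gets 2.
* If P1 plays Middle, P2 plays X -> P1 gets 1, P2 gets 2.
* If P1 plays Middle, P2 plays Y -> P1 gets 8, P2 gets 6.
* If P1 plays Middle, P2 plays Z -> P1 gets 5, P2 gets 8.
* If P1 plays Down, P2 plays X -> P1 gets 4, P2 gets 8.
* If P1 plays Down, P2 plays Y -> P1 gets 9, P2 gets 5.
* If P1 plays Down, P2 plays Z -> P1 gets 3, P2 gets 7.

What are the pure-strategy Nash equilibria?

(Up, X): P2 can switch to Y (1 → 6). Not NE.
(Up, Y): P1 can switch to Middle (2 → 8). Not NE.
(Up, Z): P2 can switch to Y (2 → 6). Not NE.
(Middle, X): P1 can switch to Up (1 → 8). Not NE.
(Middle, Y): P1 can switch to Down (8 → 9). Not NE.
(Middle, Z): P1 can switch to Up (5 → 6). Not NE.
(The remaining 3 profiles each have a profitable deviation by the same check.)

none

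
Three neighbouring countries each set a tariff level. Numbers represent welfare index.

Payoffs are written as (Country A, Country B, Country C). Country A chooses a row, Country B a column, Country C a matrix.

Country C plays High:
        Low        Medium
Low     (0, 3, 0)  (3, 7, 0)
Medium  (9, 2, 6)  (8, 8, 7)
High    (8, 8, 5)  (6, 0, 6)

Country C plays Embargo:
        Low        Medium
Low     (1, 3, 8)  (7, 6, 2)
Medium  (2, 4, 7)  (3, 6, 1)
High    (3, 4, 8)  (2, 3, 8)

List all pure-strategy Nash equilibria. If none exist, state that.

Pure-strategy Nash equilibria: (Low, Medium, Embargo); (Medium, Medium, High); (High, Low, Embargo)

(Low, Low, High): Country A can switch to Medium (0 → 9). Not NE.
(Low, Low, Embargo): Country A can switch to Medium (1 → 2). Not NE.
(Low, Medium, High): Country A can switch to Medium (3 → 8). Not NE.
(Low, Medium, Embargo): Country A gets 7, best alternative 3; Country B gets 6, best alternative 3; Country C gets 2, best alternative 0. No profitable deviation — NE.
(Medium, Low, High): Country B can switch to Medium (2 → 8). Not NE.
(Medium, Low, Embargo): Country A can switch to High (2 → 3). Not NE.
(Medium, Medium, High): Country A gets 8, best alternative 6; Country B gets 8, best alternative 2; Country C gets 7, best alternative 1. No profitable deviation — NE.
(Medium, Medium, Embargo): Country A can switch to Low (3 → 7). Not NE.
(High, Low, Embargo): Country A gets 3, best alternative 2; Country B gets 4, best alternative 3; Country C gets 8, best alternative 5. No profitable deviation — NE.
(The remaining 3 profiles each have a profitable deviation by the same check.)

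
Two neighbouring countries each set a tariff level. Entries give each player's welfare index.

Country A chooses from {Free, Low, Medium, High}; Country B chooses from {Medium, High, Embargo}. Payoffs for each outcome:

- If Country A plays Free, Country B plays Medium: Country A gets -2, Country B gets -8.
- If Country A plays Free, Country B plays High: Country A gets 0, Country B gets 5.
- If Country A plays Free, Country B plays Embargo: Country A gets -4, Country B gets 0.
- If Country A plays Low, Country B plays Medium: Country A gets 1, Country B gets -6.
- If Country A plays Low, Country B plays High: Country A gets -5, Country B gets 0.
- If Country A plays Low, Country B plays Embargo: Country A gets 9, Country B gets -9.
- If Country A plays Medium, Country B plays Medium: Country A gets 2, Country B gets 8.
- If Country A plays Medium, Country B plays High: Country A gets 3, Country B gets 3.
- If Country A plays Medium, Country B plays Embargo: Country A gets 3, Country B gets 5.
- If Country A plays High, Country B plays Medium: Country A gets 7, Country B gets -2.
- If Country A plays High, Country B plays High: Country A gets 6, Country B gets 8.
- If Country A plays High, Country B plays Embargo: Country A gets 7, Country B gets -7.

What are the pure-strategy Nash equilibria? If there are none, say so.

The unique pure-strategy Nash equilibrium is (High, High).

Check each profile: it is a Nash equilibrium iff no player can strictly gain by switching unilaterally.
(Free, Medium): Country A can switch to Low (-2 → 1). Not NE.
(Free, High): Country A can switch to Medium (0 → 3). Not NE.
(Free, Embargo): Country A can switch to Low (-4 → 9). Not NE.
(Low, Medium): Country A can switch to Medium (1 → 2). Not NE.
(Low, High): Country A can switch to Free (-5 → 0). Not NE.
(Low, Embargo): Country B can switch to Medium (-9 → -6). Not NE.
(Medium, Medium): Country A can switch to High (2 → 7). Not NE.
(Medium, High): Country A can switch to High (3 → 6). Not NE.
(Medium, Embargo): Country A can switch to Low (3 → 9). Not NE.
(High, Medium): Country B can switch to High (-2 → 8). Not NE.
(High, High): Country A gets 6, best alternative 3; Country B gets 8, best alternative -2. No profitable deviation — NE.
(The remaining 1 profile has a profitable deviation by the same check.)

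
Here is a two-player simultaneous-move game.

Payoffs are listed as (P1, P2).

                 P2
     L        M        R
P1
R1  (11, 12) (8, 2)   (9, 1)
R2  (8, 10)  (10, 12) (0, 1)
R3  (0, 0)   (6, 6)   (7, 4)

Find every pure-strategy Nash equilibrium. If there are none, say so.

(R1, L): P1 gets 11, best alternative 8; P2 gets 12, best alternative 2. No profitable deviation — NE.
(R1, M): P1 can switch to R2 (8 → 10). Not NE.
(R1, R): P2 can switch to L (1 → 12). Not NE.
(R2, L): P1 can switch to R1 (8 → 11). Not NE.
(R2, M): P1 gets 10, best alternative 8; P2 gets 12, best alternative 10. No profitable deviation — NE.
(R2, R): P1 can switch to R1 (0 → 9). Not NE.
(R3, L): P1 can switch to R1 (0 → 11). Not NE.
(R3, M): P1 can switch to R1 (6 → 8). Not NE.
(R3, R): P1 can switch to R1 (7 → 9). Not NE.

Pure-strategy Nash equilibria: (R1, L), (R2, M)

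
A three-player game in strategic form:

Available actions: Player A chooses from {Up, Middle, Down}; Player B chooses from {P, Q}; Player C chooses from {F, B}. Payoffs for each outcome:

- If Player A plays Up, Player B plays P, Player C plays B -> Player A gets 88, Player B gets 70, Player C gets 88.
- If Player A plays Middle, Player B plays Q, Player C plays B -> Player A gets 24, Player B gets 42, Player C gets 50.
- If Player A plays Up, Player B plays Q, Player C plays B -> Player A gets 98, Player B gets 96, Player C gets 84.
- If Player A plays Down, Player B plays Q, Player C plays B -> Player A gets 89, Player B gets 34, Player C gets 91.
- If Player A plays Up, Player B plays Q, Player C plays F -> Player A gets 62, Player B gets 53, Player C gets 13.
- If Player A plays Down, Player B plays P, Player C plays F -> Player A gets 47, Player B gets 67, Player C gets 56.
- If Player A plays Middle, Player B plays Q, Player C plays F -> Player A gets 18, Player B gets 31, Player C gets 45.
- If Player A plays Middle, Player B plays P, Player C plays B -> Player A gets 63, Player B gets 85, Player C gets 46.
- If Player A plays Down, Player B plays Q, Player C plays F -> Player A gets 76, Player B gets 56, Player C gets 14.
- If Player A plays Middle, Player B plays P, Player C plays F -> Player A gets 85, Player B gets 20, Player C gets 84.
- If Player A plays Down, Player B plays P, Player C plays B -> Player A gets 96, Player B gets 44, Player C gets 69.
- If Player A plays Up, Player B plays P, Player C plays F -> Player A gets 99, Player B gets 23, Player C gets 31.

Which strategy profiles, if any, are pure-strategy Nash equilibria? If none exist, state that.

(Up, P, F): Player B can switch to Q (23 → 53). Not NE.
(Up, P, B): Player A can switch to Down (88 → 96). Not NE.
(Up, Q, F): Player A can switch to Down (62 → 76). Not NE.
(Up, Q, B): Player A gets 98, best alternative 89; Player B gets 96, best alternative 70; Player C gets 84, best alternative 13. No profitable deviation — NE.
(Middle, P, F): Player A can switch to Up (85 → 99). Not NE.
(Middle, P, B): Player A can switch to Up (63 → 88). Not NE.
(Middle, Q, F): Player A can switch to Up (18 → 62). Not NE.
(Middle, Q, B): Player A can switch to Up (24 → 98). Not NE.
(Down, P, F): Player A can switch to Up (47 → 99). Not NE.
(Down, P, B): Player A gets 96, best alternative 88; Player B gets 44, best alternative 34; Player C gets 69, best alternative 56. No profitable deviation — NE.
(The remaining 2 profiles each have a profitable deviation by the same check.)

(Up, Q, B) and (Down, P, B)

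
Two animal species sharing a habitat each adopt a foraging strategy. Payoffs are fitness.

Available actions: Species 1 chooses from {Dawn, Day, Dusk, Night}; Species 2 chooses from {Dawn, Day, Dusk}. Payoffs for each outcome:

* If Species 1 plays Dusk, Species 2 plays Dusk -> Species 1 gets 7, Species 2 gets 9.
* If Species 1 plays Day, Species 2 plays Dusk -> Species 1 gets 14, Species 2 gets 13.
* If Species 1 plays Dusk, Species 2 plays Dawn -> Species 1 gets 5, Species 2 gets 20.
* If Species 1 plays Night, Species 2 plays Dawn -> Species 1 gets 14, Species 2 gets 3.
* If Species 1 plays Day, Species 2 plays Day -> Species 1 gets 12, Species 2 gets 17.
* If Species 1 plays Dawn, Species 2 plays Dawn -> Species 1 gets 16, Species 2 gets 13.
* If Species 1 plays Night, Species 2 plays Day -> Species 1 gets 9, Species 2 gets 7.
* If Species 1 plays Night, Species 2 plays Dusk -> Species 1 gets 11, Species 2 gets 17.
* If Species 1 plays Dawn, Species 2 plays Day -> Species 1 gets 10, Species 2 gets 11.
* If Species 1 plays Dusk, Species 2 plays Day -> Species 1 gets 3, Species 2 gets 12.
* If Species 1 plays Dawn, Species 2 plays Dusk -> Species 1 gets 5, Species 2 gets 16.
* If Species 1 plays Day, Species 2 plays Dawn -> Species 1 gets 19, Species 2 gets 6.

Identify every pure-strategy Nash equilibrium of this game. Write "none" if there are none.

(Dawn, Dawn): Species 1 can switch to Day (16 → 19). Not NE.
(Dawn, Day): Species 1 can switch to Day (10 → 12). Not NE.
(Dawn, Dusk): Species 1 can switch to Day (5 → 14). Not NE.
(Day, Dawn): Species 2 can switch to Day (6 → 17). Not NE.
(Day, Day): Species 1 gets 12, best alternative 10; Species 2 gets 17, best alternative 13. No profitable deviation — NE.
(Day, Dusk): Species 2 can switch to Day (13 → 17). Not NE.
(Dusk, Dawn): Species 1 can switch to Dawn (5 → 16). Not NE.
(The remaining 5 profiles each have a profitable deviation by the same check.)

(Day, Day)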